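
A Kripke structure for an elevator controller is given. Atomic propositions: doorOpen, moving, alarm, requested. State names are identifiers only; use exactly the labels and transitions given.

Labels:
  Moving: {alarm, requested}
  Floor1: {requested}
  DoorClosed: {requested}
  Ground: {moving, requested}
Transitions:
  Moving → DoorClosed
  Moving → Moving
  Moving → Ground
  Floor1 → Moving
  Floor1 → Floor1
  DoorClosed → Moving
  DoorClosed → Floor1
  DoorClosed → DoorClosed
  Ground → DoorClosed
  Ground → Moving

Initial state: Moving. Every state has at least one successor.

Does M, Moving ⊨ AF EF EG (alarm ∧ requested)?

Holds

States satisfying EF EG (alarm ∧ requested): {Moving, Floor1, DoorClosed, Ground}.
States satisfying AF EF EG (alarm ∧ requested): {Moving, Floor1, DoorClosed, Ground}.
Moving ∈ Sat(AF EF EG (alarm ∧ requested)).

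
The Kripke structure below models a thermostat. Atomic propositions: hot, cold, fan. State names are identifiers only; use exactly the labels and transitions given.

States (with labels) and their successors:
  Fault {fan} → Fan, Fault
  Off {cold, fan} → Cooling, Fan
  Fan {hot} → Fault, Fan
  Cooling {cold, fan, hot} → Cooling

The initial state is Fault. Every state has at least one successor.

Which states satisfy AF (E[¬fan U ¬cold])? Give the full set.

States satisfying E[¬fan U ¬cold]: {Fault, Fan}.
States satisfying AF (E[¬fan U ¬cold]): {Fault, Fan}.

{Fault, Fan}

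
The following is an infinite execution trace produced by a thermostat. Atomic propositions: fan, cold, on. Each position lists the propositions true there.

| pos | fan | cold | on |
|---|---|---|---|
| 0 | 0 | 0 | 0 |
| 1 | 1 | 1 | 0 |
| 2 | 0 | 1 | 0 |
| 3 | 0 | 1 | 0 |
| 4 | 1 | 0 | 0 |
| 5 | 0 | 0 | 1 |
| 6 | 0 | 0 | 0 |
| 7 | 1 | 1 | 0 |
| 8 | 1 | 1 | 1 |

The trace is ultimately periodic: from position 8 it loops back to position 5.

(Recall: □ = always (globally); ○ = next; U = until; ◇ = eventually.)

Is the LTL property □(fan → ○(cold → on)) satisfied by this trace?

Violated

fan → ○(cold → on) must hold at every position from 0 onward. It fails at position 1, so □(fan → ○(cold → on)) is false.
Positions where fan holds: 1, 4, 7, 8.
Check ○(cold → on) at each: 1→fails, 4→ok, 7→ok, 8→ok.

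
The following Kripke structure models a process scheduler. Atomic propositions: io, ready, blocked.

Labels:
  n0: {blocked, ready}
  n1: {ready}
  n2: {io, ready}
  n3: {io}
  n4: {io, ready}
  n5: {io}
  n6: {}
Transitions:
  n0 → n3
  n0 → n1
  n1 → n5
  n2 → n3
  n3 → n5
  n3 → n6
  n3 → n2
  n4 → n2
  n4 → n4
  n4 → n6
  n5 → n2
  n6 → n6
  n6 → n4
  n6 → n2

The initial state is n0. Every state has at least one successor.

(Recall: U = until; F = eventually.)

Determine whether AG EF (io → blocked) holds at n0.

States satisfying EF (io → blocked): {n0, n1, n2, n3, n4, n5, n6}.
States satisfying AG EF (io → blocked): {n0, n1, n2, n3, n4, n5, n6}.
Every state reachable from n0 satisfies EF (io → blocked).
n0 ∈ Sat(AG EF (io → blocked)).

Satisfied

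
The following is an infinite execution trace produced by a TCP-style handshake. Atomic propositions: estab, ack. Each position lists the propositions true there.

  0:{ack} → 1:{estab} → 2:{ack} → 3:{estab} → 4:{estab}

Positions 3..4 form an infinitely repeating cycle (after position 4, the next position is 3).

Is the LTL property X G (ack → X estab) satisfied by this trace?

Holds

The position after 0 is 1; G (ack → X estab) is true there.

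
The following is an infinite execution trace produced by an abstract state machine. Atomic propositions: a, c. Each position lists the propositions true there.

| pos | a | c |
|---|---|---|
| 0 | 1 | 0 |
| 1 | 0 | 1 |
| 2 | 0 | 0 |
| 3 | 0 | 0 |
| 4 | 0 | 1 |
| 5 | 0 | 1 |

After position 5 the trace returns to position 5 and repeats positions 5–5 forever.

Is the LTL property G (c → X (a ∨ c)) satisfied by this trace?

c → X (a ∨ c) must hold at every position from 0 onward. It fails at position 1, so G (c → X (a ∨ c)) is false.
Positions where c holds: 1, 4, 5.
Check X (a ∨ c) at each: 1→fails, 4→ok, 5→ok.

No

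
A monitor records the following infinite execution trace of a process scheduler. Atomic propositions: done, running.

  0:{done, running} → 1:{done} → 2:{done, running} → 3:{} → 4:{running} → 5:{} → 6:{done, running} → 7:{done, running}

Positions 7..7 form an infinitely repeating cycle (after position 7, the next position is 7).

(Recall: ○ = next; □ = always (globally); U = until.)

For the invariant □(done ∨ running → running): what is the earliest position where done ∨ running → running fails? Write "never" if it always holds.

1

Check done ∨ running → running at each position in order: 0 ✓.
At position 1 the labels are {done}, so done ∨ running → running is false there. This is the first violation.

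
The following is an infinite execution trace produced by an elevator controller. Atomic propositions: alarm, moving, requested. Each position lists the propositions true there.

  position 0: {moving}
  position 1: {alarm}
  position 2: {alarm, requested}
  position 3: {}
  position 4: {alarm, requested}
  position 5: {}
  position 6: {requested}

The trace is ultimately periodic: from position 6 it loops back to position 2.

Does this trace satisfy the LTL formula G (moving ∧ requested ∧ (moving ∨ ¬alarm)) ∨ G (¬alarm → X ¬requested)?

Does not hold

moving ∧ requested ∧ (moving ∨ ¬alarm) must hold at every position from 0 onward. It fails at position 0, so G (moving ∧ requested ∧ (moving ∨ ¬alarm)) is false.
¬alarm → X ¬requested must hold at every position from 0 onward. It fails at position 3, so G (¬alarm → X ¬requested) is false.
Positions where ¬alarm holds: 0, 3, 5, 6.
Check X ¬requested at each: 0→ok, 3→fails, 5→fails, 6→fails.
At position 0: G (moving ∧ requested ∧ (moving ∨ ¬alarm)) is false; G (¬alarm → X ¬requested) is false; so G (moving ∧ requested ∧ (moving ∨ ¬alarm)) ∨ G (¬alarm → X ¬requested) is false.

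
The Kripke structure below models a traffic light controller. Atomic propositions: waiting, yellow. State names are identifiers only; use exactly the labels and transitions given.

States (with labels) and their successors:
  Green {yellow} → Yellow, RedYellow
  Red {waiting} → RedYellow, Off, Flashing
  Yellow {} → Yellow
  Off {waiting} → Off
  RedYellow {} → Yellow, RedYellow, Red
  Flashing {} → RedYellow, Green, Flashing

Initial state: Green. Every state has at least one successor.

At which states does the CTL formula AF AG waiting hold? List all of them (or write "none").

{Off}

States satisfying AG waiting: {Off}.
States satisfying AF AG waiting: {Off}.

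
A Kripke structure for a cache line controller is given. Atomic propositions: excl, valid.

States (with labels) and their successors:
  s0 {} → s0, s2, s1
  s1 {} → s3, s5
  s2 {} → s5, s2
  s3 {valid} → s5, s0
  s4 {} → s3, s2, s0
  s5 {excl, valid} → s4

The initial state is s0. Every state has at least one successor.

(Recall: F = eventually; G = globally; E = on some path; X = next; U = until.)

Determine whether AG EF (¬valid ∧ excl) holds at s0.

Violated

States satisfying EF (¬valid ∧ excl): ∅.
States satisfying AG EF (¬valid ∧ excl): ∅.
s0 is reachable from s0 and violates EF (¬valid ∧ excl), so AG fails at s0.
s0 ∉ Sat(AG EF (¬valid ∧ excl)).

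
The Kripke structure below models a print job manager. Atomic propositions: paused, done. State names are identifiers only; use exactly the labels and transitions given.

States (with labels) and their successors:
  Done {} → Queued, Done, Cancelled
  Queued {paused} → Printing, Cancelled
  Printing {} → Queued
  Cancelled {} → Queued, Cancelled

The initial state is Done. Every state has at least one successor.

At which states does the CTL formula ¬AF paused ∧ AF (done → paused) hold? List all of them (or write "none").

{Done, Cancelled}

States satisfying paused: {Queued}.
States satisfying AF paused: {Queued, Printing}.
States satisfying ¬AF paused: {Done, Cancelled}.
States satisfying done → paused: {Done, Queued, Printing, Cancelled}.
States satisfying AF (done → paused): {Done, Queued, Printing, Cancelled}.
States satisfying ¬AF paused ∧ AF (done → paused): {Done, Cancelled}.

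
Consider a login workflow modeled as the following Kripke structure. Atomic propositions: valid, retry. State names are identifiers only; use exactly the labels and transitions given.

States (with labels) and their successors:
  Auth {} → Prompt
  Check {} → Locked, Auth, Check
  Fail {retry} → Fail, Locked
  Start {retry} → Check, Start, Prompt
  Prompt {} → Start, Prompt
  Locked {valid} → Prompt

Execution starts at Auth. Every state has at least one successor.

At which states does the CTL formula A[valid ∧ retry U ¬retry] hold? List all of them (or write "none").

{Auth, Check, Prompt, Locked}

States satisfying valid ∧ retry: ∅.
States satisfying ¬retry: {Auth, Check, Prompt, Locked}.
States satisfying A[valid ∧ retry U ¬retry]: {Auth, Check, Prompt, Locked}.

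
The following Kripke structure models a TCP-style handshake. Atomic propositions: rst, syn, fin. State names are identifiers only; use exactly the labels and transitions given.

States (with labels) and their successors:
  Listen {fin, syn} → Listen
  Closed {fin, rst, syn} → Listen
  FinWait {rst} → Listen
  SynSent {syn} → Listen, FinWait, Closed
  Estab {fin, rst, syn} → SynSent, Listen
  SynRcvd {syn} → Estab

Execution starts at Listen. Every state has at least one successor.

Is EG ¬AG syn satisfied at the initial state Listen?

States satisfying ¬AG syn: {FinWait, SynSent, Estab, SynRcvd}.
States satisfying EG ¬AG syn: ∅.
No suitable path/successor from Listen witnesses the formula.
Listen ∉ Sat(EG ¬AG syn).

No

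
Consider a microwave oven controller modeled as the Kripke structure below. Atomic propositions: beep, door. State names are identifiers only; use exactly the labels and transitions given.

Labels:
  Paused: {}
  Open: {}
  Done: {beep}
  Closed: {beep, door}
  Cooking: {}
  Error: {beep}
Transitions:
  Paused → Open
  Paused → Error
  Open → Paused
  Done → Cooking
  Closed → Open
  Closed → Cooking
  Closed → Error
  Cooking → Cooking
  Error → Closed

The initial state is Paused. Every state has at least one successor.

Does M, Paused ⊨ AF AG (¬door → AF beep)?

Violated

States satisfying AG (¬door → AF beep): ∅.
States satisfying AF AG (¬door → AF beep): ∅.
There is a path from Paused along which AG (¬door → AF beep) never holds.
Paused ∉ Sat(AF AG (¬door → AF beep)).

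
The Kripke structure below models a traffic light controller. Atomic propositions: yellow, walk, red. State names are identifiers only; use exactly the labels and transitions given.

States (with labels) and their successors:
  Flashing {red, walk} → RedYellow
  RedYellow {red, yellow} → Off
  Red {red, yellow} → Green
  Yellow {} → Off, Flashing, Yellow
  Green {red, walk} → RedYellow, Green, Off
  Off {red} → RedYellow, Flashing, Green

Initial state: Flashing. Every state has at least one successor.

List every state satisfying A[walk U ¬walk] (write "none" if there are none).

States satisfying walk: {Flashing, Green}.
States satisfying ¬walk: {RedYellow, Red, Yellow, Off}.
States satisfying A[walk U ¬walk]: {Flashing, RedYellow, Red, Yellow, Off}.

{Flashing, RedYellow, Red, Yellow, Off}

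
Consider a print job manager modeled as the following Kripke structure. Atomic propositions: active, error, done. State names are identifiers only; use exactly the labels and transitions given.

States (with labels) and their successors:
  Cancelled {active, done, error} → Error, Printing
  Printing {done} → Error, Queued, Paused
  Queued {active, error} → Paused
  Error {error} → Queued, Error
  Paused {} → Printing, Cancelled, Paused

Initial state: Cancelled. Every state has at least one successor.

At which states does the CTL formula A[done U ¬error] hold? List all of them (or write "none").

{Printing, Paused}

States satisfying done: {Cancelled, Printing}.
States satisfying ¬error: {Printing, Paused}.
States satisfying A[done U ¬error]: {Printing, Paused}.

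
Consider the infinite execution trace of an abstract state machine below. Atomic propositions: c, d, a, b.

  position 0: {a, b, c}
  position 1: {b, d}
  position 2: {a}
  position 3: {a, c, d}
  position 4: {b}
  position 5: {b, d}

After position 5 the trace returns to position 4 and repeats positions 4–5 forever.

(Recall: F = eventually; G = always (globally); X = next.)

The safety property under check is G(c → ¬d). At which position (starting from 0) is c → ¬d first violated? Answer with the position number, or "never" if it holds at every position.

Check c → ¬d at each position in order: 0 ✓, 1 ✓, 2 ✓.
At position 3 the labels are {a, c, d}, so c → ¬d is false there. This is the first violation.

3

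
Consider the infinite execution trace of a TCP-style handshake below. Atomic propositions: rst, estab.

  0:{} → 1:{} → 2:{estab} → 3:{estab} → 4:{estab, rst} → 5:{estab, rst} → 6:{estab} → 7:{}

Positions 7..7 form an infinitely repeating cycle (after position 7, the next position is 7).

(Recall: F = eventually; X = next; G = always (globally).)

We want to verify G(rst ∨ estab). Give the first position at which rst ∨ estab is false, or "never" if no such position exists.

At position 0 the labels are {}, so rst ∨ estab is false there. This is the first violation.

0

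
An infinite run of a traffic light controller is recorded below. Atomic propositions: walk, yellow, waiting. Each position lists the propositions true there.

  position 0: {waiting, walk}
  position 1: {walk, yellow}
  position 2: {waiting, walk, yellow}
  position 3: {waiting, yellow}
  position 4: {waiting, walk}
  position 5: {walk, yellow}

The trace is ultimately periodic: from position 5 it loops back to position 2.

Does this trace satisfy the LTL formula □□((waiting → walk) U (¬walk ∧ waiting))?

Holds

□((waiting → walk) U (¬walk ∧ waiting)) holds at every position 0..5, and those are all positions ever visited, so □□((waiting → walk) U (¬walk ∧ waiting)) holds.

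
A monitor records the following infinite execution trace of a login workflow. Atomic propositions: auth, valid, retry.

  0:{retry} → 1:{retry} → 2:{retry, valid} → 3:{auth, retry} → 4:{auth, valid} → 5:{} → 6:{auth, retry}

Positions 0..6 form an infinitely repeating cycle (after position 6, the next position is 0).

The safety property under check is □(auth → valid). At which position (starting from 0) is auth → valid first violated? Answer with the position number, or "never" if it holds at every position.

3

Check auth → valid at each position in order: 0 ✓, 1 ✓, 2 ✓.
At position 3 the labels are {auth, retry}, so auth → valid is false there. This is the first violation.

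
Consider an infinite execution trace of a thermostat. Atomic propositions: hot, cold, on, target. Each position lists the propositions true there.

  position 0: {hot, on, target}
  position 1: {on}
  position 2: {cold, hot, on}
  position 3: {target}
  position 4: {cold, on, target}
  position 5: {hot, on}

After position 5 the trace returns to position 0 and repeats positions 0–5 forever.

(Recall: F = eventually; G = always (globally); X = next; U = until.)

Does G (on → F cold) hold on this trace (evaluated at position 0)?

on → F cold holds at every position 0..5, and those are all positions ever visited, so G (on → F cold) holds.
Positions where on holds: 0, 1, 2, 4, 5.
Check F cold at each: 0→ok, 1→ok, 2→ok, 4→ok, 5→ok.

Yes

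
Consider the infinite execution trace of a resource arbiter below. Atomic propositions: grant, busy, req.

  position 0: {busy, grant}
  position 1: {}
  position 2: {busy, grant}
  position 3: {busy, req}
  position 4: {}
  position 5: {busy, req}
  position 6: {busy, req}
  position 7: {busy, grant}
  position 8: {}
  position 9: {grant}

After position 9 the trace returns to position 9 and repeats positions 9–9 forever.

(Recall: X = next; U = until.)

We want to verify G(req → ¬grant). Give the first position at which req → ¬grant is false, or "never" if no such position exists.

never

req → ¬grant holds at every position 0..9, and those are all the positions the trace ever visits, so the invariant G(req → ¬grant) is never violated.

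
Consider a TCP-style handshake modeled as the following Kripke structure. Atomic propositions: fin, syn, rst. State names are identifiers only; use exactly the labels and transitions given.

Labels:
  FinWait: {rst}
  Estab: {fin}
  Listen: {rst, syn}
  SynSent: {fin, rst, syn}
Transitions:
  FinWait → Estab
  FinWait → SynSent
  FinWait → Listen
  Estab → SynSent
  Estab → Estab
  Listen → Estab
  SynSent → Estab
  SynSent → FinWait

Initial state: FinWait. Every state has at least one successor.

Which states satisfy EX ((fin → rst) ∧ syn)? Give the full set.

{FinWait, Estab}

States satisfying (fin → rst) ∧ syn: {Listen, SynSent}.
States satisfying EX ((fin → rst) ∧ syn): {FinWait, Estab}.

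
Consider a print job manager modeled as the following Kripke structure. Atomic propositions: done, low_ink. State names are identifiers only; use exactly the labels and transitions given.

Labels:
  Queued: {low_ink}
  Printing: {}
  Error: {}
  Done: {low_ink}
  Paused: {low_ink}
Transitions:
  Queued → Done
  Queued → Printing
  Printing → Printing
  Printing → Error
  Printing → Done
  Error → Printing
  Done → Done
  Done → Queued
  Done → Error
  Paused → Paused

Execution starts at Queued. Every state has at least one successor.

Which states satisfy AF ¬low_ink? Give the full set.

States satisfying ¬low_ink: {Printing, Error}.
States satisfying AF ¬low_ink: {Printing, Error}.

{Printing, Error}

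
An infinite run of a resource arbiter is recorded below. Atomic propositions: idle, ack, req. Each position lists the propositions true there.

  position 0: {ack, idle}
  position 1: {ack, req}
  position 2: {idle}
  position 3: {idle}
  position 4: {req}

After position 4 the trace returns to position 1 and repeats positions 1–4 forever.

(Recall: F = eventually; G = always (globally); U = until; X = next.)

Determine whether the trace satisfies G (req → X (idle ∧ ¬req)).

req → X (idle ∧ ¬req) must hold at every position from 0 onward. It fails at position 4, so G (req → X (idle ∧ ¬req)) is false.
Positions where req holds: 1, 4.
Check X (idle ∧ ¬req) at each: 1→ok, 4→fails.

Does not hold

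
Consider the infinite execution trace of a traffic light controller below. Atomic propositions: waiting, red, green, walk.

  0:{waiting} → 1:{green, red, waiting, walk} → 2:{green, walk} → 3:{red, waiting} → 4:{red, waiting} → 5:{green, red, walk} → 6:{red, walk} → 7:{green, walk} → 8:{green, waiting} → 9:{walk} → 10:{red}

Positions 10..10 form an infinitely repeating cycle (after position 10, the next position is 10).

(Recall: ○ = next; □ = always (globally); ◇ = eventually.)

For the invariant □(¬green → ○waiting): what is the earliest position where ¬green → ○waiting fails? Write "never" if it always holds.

Check ¬green → ○waiting at each position in order: 0 ✓, 1 ✓, 2 ✓, 3 ✓.
At position 4 the labels are {red, waiting} and the next position 5 has {green, red, walk}, so ¬green → ○waiting is false there. This is the first violation.

4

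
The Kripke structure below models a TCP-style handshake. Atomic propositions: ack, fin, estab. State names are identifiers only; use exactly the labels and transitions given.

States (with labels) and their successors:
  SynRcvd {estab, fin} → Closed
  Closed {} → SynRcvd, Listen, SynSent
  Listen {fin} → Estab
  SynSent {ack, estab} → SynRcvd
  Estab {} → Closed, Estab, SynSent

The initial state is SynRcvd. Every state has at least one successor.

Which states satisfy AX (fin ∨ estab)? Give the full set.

{Closed, SynSent}

States satisfying fin ∨ estab: {SynRcvd, Listen, SynSent}.
States satisfying AX (fin ∨ estab): {Closed, SynSent}.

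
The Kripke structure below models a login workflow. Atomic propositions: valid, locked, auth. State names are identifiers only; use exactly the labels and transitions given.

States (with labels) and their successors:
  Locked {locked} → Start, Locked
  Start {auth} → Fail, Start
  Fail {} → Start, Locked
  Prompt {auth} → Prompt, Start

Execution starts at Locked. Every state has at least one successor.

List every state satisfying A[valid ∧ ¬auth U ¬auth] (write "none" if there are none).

States satisfying valid ∧ ¬auth: ∅.
States satisfying ¬auth: {Locked, Fail}.
States satisfying A[valid ∧ ¬auth U ¬auth]: {Locked, Fail}.

{Locked, Fail}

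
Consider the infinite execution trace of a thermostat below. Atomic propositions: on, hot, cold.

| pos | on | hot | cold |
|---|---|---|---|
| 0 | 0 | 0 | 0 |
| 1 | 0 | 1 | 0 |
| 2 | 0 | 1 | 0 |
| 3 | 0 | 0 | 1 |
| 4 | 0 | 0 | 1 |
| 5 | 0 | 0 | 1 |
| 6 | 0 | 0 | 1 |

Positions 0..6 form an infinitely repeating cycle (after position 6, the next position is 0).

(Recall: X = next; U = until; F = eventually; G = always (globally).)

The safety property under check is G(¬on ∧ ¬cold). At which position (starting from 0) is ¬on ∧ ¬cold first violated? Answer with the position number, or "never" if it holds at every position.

Check ¬on ∧ ¬cold at each position in order: 0 ✓, 1 ✓, 2 ✓.
At position 3 the labels are {cold}, so ¬on ∧ ¬cold is false there. This is the first violation.

3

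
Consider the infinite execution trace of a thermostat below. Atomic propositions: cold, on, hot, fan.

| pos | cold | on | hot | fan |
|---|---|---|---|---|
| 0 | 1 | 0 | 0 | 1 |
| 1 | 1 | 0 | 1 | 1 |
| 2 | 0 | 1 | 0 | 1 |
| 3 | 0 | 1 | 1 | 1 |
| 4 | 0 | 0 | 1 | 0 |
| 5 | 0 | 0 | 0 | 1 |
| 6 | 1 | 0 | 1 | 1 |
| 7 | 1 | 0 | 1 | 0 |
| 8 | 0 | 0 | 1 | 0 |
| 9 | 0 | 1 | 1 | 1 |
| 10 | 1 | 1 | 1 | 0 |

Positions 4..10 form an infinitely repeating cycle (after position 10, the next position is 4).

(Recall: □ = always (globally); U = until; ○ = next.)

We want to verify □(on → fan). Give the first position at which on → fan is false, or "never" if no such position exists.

Check on → fan at each position in order: 0 ✓, 1 ✓, 2 ✓, 3 ✓, 4 ✓, 5 ✓, 6 ✓, 7 ✓, 8 ✓, 9 ✓.
At position 10 the labels are {cold, hot, on}, so on → fan is false there. This is the first violation.

10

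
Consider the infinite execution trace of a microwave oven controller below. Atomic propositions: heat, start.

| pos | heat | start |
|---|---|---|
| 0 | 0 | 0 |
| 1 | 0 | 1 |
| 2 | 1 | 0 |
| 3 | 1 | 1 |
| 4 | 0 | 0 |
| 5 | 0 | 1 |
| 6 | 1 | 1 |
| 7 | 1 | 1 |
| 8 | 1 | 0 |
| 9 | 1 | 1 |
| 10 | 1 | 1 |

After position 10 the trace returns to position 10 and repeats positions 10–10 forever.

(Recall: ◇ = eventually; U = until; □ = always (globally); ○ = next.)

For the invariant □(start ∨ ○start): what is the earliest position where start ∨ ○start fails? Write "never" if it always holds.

start ∨ ○start holds at every position 0..10, and those are all the positions the trace ever visits, so the invariant □(start ∨ ○start) is never violated.

never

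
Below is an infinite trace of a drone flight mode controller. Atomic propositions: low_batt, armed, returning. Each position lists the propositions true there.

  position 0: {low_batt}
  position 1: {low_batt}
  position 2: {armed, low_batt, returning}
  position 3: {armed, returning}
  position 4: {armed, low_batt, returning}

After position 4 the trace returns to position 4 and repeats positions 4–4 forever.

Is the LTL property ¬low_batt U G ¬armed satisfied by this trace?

Walking from position 0: at position 0, G ¬armed has not yet held and ¬low_batt fails, so ¬low_batt U G ¬armed is false.

No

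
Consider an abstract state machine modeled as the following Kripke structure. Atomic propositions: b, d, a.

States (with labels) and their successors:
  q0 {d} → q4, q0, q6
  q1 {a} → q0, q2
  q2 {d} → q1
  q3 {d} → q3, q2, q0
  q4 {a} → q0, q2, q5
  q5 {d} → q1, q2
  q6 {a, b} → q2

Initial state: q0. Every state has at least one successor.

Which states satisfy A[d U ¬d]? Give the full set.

{q1, q2, q4, q5, q6}

States satisfying d: {q0, q2, q3, q5}.
States satisfying ¬d: {q1, q4, q6}.
States satisfying A[d U ¬d]: {q1, q2, q4, q5, q6}.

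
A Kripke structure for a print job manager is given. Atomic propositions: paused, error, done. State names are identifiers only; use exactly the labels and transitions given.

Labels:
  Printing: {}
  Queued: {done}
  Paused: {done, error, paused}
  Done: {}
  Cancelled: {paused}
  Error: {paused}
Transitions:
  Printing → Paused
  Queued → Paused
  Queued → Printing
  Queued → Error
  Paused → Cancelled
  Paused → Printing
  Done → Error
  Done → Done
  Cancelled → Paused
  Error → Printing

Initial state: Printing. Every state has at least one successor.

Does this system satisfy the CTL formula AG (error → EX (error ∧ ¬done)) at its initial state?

No

States satisfying error → EX (error ∧ ¬done): {Printing, Queued, Done, Cancelled, Error}.
States satisfying AG (error → EX (error ∧ ¬done)): ∅.
Paused is reachable from Printing and violates error → EX (error ∧ ¬done), so AG fails at Printing.
Printing ∉ Sat(AG (error → EX (error ∧ ¬done))).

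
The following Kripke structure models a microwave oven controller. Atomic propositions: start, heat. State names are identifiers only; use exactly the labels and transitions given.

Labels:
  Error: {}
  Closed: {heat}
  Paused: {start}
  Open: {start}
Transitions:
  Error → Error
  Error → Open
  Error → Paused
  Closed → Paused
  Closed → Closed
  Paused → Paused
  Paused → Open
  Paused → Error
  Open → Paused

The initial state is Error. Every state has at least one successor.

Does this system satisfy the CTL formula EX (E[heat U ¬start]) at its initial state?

States satisfying E[heat U ¬start]: {Error, Closed}.
States satisfying EX (E[heat U ¬start]): {Error, Closed, Paused}.
Error ∈ Sat(EX (E[heat U ¬start])).

Yes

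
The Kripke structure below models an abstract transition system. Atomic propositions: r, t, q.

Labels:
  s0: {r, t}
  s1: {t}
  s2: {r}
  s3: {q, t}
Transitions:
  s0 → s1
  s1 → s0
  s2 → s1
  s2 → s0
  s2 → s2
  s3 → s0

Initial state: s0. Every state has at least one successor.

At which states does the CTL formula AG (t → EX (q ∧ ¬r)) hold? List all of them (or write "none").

States satisfying t → EX (q ∧ ¬r): {s2}.
States satisfying AG (t → EX (q ∧ ¬r)): ∅.

none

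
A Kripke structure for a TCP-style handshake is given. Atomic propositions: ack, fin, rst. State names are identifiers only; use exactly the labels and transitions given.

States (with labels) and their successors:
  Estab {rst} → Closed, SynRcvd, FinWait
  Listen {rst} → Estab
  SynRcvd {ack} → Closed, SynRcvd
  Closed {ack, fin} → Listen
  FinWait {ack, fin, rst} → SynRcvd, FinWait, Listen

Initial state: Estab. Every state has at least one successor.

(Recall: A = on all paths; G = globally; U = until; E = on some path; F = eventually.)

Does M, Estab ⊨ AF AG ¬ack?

States satisfying AG ¬ack: ∅.
States satisfying AF AG ¬ack: ∅.
There is a path from Estab along which AG ¬ack never holds.
Estab ∉ Sat(AF AG ¬ack).

No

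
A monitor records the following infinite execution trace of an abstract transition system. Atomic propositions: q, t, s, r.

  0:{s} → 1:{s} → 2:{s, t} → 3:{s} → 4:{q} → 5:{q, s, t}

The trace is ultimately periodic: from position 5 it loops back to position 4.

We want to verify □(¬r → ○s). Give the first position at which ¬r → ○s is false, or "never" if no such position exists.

3

Check ¬r → ○s at each position in order: 0 ✓, 1 ✓, 2 ✓.
At position 3 the labels are {s} and the next position 4 has {q}, so ¬r → ○s is false there. This is the first violation.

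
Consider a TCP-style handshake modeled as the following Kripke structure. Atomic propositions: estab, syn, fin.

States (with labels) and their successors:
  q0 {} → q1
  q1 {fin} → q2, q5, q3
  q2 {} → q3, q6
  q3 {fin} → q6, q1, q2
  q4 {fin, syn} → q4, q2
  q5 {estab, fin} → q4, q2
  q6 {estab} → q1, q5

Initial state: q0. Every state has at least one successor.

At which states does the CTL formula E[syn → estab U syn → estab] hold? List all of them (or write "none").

States satisfying syn → estab: {q0, q1, q2, q3, q5, q6}.
States satisfying E[syn → estab U syn → estab]: {q0, q1, q2, q3, q5, q6}.

{q0, q1, q2, q3, q5, q6}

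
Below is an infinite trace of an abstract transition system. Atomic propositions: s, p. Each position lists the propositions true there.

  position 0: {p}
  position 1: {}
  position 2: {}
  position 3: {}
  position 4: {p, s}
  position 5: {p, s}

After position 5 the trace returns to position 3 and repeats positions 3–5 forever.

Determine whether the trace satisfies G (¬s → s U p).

¬s → s U p must hold at every position from 0 onward. It fails at position 1, so G (¬s → s U p) is false.
Positions where ¬s holds: 0, 1, 2, 3.
Check s U p at each: 0→ok, 1→fails, 2→fails, 3→fails.

No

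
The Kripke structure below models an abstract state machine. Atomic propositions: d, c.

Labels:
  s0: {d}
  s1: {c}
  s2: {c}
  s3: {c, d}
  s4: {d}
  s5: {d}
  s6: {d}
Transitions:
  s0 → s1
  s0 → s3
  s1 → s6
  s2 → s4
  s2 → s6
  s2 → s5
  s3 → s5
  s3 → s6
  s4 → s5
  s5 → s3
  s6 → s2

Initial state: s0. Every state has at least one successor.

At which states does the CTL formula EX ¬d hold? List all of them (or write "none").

{s0, s6}

States satisfying ¬d: {s1, s2}.
States satisfying EX ¬d: {s0, s6}.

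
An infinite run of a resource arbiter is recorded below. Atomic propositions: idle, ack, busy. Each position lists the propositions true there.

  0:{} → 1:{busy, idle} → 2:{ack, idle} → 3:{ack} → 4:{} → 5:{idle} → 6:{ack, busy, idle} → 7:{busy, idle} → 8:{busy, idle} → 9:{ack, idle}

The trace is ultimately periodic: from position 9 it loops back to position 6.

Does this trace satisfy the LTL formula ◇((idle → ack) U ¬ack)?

(idle → ack) U ¬ack holds at position 0, which is reachable from 0, so ◇((idle → ack) U ¬ack) holds.

Satisfied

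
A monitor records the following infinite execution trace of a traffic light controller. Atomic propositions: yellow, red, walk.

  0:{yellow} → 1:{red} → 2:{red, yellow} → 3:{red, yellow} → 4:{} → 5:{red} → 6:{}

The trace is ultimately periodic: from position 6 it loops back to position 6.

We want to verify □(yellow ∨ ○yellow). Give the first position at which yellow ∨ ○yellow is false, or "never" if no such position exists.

Check yellow ∨ ○yellow at each position in order: 0 ✓, 1 ✓, 2 ✓, 3 ✓.
At position 4 the labels are {} and the next position 5 has {red}, so yellow ∨ ○yellow is false there. This is the first violation.

4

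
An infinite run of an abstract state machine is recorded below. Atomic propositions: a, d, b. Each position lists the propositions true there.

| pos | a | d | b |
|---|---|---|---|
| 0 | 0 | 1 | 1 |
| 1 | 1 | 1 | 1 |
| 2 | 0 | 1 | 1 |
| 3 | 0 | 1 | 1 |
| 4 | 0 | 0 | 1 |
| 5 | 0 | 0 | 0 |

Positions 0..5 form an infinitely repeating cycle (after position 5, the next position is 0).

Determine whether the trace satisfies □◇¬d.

Satisfied

◇¬d holds at every position 0..5, and those are all positions ever visited, so □◇¬d holds.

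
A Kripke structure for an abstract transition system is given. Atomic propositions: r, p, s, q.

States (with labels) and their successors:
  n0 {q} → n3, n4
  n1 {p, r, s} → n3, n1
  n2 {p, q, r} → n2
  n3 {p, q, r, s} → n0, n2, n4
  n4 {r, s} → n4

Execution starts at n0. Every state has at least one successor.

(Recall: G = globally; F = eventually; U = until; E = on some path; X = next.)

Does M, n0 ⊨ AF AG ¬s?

States satisfying AG ¬s: {n2}.
States satisfying AF AG ¬s: {n2}.
There is a path from n0 along which AG ¬s never holds.
n0 ∉ Sat(AF AG ¬s).

No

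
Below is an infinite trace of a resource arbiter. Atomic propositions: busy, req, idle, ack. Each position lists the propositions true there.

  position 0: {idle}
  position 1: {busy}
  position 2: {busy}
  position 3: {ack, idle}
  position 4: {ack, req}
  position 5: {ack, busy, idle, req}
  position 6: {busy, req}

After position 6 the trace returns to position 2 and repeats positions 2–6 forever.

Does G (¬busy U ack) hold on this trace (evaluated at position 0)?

¬busy U ack must hold at every position from 0 onward. It fails at position 0, so G (¬busy U ack) is false.

Does not hold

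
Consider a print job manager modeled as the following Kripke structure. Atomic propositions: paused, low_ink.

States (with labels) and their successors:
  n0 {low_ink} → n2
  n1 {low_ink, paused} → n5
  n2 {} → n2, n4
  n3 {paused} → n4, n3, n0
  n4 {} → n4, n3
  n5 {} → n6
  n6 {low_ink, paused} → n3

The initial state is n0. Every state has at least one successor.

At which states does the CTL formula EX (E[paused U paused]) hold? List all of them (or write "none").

{n3, n4, n5, n6}

States satisfying E[paused U paused]: {n1, n3, n6}.
States satisfying EX (E[paused U paused]): {n3, n4, n5, n6}.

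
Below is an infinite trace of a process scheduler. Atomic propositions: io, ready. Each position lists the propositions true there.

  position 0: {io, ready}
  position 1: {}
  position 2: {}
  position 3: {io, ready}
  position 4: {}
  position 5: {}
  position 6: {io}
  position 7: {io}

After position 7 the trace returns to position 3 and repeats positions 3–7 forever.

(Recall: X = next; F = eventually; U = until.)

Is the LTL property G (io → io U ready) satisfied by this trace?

Holds

io → io U ready holds at every position 0..7, and those are all positions ever visited, so G (io → io U ready) holds.
Positions where io holds: 0, 3, 6, 7.
Check io U ready at each: 0→ok, 3→ok, 6→ok, 7→ok.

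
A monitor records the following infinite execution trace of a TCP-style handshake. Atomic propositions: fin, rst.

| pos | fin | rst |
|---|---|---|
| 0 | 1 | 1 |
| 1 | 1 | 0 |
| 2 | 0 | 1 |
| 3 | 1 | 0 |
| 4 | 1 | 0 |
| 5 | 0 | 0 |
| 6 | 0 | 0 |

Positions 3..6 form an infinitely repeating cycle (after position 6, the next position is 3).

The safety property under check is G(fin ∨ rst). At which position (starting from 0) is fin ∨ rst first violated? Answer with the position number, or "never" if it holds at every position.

5

Check fin ∨ rst at each position in order: 0 ✓, 1 ✓, 2 ✓, 3 ✓, 4 ✓.
At position 5 the labels are {}, so fin ∨ rst is false there. This is the first violation.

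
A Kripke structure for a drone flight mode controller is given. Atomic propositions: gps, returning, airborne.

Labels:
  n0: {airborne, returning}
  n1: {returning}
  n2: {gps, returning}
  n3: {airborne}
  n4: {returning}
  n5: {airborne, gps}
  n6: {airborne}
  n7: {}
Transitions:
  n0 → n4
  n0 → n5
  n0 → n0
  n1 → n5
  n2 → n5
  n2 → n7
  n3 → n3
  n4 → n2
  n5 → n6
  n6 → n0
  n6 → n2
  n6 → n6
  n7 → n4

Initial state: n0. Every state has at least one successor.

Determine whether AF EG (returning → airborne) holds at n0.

Holds

States satisfying EG (returning → airborne): {n0, n3, n5, n6}.
States satisfying AF EG (returning → airborne): {n0, n1, n3, n5, n6}.
n0 ∈ Sat(AF EG (returning → airborne)).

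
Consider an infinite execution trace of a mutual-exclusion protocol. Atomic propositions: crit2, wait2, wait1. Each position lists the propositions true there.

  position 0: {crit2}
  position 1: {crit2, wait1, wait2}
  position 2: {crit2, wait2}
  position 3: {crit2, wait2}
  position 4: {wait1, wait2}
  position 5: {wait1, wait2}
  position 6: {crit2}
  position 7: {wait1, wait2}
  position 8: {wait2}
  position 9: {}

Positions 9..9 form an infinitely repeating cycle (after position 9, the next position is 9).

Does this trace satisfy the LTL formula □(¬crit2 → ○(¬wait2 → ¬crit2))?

No

¬crit2 → ○(¬wait2 → ¬crit2) must hold at every position from 0 onward. It fails at position 5, so □(¬crit2 → ○(¬wait2 → ¬crit2)) is false.
Positions where ¬crit2 holds: 4, 5, 7, 8, 9.
Check ○(¬wait2 → ¬crit2) at each: 4→ok, 5→fails, 7→ok, 8→ok, 9→ok.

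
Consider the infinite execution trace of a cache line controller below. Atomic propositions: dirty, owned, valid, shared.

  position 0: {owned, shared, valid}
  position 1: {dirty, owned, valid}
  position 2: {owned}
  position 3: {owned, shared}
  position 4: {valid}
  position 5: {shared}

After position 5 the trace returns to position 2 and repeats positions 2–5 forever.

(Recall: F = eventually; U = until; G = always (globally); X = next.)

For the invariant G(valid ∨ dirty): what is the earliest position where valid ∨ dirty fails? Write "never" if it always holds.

2

Check valid ∨ dirty at each position in order: 0 ✓, 1 ✓.
At position 2 the labels are {owned}, so valid ∨ dirty is false there. This is the first violation.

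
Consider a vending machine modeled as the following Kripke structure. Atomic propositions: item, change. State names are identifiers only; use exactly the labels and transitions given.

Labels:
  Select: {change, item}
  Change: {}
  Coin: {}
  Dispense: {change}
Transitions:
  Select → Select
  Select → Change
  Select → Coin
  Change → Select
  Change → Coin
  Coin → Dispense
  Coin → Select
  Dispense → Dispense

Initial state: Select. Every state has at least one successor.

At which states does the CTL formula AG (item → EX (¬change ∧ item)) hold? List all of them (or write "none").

States satisfying item → EX (¬change ∧ item): {Change, Coin, Dispense}.
States satisfying AG (item → EX (¬change ∧ item)): {Dispense}.

{Dispense}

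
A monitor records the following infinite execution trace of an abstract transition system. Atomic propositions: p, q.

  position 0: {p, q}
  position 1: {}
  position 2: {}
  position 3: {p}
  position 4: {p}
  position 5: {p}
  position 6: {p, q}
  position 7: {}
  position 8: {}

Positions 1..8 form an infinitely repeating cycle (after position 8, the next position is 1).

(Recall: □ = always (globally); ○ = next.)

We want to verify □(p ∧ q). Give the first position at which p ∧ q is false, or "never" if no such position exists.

1

Check p ∧ q at each position in order: 0 ✓.
At position 1 the labels are {}, so p ∧ q is false there. This is the first violation.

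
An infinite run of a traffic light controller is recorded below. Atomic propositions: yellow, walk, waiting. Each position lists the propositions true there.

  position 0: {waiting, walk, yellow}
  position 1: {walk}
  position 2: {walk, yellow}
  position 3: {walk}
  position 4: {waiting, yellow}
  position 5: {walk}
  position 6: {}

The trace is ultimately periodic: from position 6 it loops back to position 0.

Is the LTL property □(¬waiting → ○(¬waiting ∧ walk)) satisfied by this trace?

¬waiting → ○(¬waiting ∧ walk) must hold at every position from 0 onward. It fails at position 3, so □(¬waiting → ○(¬waiting ∧ walk)) is false.
Positions where ¬waiting holds: 1, 2, 3, 5, 6.
Check ○(¬waiting ∧ walk) at each: 1→ok, 2→ok, 3→fails, 5→fails, 6→fails.

No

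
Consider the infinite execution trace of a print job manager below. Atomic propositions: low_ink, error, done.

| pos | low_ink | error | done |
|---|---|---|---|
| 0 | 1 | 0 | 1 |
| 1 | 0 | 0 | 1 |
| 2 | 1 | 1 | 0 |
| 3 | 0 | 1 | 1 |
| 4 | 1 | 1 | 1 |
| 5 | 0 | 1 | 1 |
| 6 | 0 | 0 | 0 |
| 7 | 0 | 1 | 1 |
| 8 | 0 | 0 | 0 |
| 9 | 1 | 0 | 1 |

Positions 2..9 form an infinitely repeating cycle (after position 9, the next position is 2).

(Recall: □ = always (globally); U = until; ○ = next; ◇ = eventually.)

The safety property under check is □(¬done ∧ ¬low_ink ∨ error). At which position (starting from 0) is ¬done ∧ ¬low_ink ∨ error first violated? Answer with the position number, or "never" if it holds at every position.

At position 0 the labels are {done, low_ink}, so ¬done ∧ ¬low_ink ∨ error is false there. This is the first violation.

0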